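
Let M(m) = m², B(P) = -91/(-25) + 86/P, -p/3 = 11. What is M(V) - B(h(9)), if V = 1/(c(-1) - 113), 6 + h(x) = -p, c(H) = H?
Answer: -6652433/974700 ≈ -6.8251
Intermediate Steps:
p = -33 (p = -3*11 = -33)
h(x) = 27 (h(x) = -6 - 1*(-33) = -6 + 33 = 27)
B(P) = 91/25 + 86/P (B(P) = -91*(-1/25) + 86/P = 91/25 + 86/P)
V = -1/114 (V = 1/(-1 - 113) = 1/(-114) = -1/114 ≈ -0.0087719)
M(V) - B(h(9)) = (-1/114)² - (91/25 + 86/27) = 1/12996 - (91/25 + 86*(1/27)) = 1/12996 - (91/25 + 86/27) = 1/12996 - 1*4607/675 = 1/12996 - 4607/675 = -6652433/974700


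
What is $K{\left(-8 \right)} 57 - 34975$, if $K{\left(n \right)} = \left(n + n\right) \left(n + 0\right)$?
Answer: $-27679$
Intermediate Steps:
$K{\left(n \right)} = 2 n^{2}$ ($K{\left(n \right)} = 2 n n = 2 n^{2}$)
$K{\left(-8 \right)} 57 - 34975 = 2 \left(-8\right)^{2} \cdot 57 - 34975 = 2 \cdot 64 \cdot 57 - 34975 = 128 \cdot 57 - 34975 = 7296 - 34975 = -27679$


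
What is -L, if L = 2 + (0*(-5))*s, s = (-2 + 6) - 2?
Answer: -2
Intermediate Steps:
s = 2 (s = 4 - 2 = 2)
L = 2 (L = 2 + (0*(-5))*2 = 2 + 0*2 = 2 + 0 = 2)
-L = -1*2 = -2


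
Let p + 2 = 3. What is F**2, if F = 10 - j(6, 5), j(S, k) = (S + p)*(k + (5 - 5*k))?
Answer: 13225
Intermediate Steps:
p = 1 (p = -2 + 3 = 1)
j(S, k) = (1 + S)*(5 - 4*k) (j(S, k) = (S + 1)*(k + (5 - 5*k)) = (1 + S)*(5 - 4*k))
F = 115 (F = 10 - (5 - 4*5 + 5*6 - 4*6*5) = 10 - (5 - 20 + 30 - 120) = 10 - 1*(-105) = 10 + 105 = 115)
F**2 = 115**2 = 13225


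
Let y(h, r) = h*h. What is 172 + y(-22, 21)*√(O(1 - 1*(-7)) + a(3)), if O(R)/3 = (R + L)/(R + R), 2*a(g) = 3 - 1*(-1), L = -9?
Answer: 172 + 121*√29 ≈ 823.60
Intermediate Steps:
a(g) = 2 (a(g) = (3 - 1*(-1))/2 = (3 + 1)/2 = (½)*4 = 2)
O(R) = 3*(-9 + R)/(2*R) (O(R) = 3*((R - 9)/(R + R)) = 3*((-9 + R)/((2*R))) = 3*((-9 + R)*(1/(2*R))) = 3*((-9 + R)/(2*R)) = 3*(-9 + R)/(2*R))
y(h, r) = h²
172 + y(-22, 21)*√(O(1 - 1*(-7)) + a(3)) = 172 + (-22)²*√(3*(-9 + (1 - 1*(-7)))/(2*(1 - 1*(-7))) + 2) = 172 + 484*√(3*(-9 + (1 + 7))/(2*(1 + 7)) + 2) = 172 + 484*√((3/2)*(-9 + 8)/8 + 2) = 172 + 484*√((3/2)*(⅛)*(-1) + 2) = 172 + 484*√(-3/16 + 2) = 172 + 484*√(29/16) = 172 + 484*(√29/4) = 172 + 121*√29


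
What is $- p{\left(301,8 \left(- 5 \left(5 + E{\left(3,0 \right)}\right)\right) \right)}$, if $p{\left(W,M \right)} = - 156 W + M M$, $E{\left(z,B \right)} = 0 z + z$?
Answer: $-55444$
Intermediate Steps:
$E{\left(z,B \right)} = z$ ($E{\left(z,B \right)} = 0 + z = z$)
$p{\left(W,M \right)} = M^{2} - 156 W$ ($p{\left(W,M \right)} = - 156 W + M^{2} = M^{2} - 156 W$)
$- p{\left(301,8 \left(- 5 \left(5 + E{\left(3,0 \right)}\right)\right) \right)} = - (\left(8 \left(- 5 \left(5 + 3\right)\right)\right)^{2} - 46956) = - (\left(8 \left(\left(-5\right) 8\right)\right)^{2} - 46956) = - (\left(8 \left(-40\right)\right)^{2} - 46956) = - (\left(-320\right)^{2} - 46956) = - (102400 - 46956) = \left(-1\right) 55444 = -55444$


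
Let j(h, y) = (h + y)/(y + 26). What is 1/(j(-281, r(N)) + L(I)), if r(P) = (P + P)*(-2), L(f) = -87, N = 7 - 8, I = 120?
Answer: -30/2887 ≈ -0.010391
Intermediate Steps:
N = -1
r(P) = -4*P (r(P) = (2*P)*(-2) = -4*P)
j(h, y) = (h + y)/(26 + y)
1/(j(-281, r(N)) + L(I)) = 1/((-281 - 4*(-1))/(26 - 4*(-1)) - 87) = 1/((-281 + 4)/(26 + 4) - 87) = 1/(-277/30 - 87) = 1/(-2887/30) = -30/2887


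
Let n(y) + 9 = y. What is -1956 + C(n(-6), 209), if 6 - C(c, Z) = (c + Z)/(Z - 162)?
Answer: -91844/47 ≈ -1954.1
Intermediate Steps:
n(y) = -9 + y
C(c, Z) = 6 - (Z + c)/(-162 + Z) (C(c, Z) = 6 - (c + Z)/(Z - 162) = 6 - (Z + c)/(-162 + Z))
-1956 + C(n(-6), 209) = -1956 + (-972 - (-9 - 6) + 5*209)/(-162 + 209) = -1956 + (-972 - 1*(-15) + 1045)/47 = -1956 + (-972 + 15 + 1045)/47 = -1956 + (1/47)*88 = -1956 + 88/47 = -91844/47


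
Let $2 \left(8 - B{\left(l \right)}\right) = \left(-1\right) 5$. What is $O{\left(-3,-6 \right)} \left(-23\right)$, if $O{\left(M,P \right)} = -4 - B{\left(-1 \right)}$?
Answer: $\frac{667}{2} \approx 333.5$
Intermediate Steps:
$B{\left(l \right)} = \frac{21}{2}$ ($B{\left(l \right)} = 8 - \frac{\left(-1\right) 5}{2} = 8 - - \frac{5}{2} = 8 + \frac{5}{2} = \frac{21}{2}$)
$O{\left(M,P \right)} = - \frac{29}{2}$ ($O{\left(M,P \right)} = -4 - \frac{21}{2} = - \frac{29}{2}$)
$O{\left(-3,-6 \right)} \left(-23\right) = \left(- \frac{29}{2}\right) \left(-23\right) = \frac{667}{2}$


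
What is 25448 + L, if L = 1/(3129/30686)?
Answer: 79657478/3129 ≈ 25458.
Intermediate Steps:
L = 30686/3129 (L = 1/(3129*(1/30686)) = 1/(3129/30686) = 30686/3129 ≈ 9.8070)
25448 + L = 25448 + 30686/3129 = 79657478/3129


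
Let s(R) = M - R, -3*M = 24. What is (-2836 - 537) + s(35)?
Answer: -3416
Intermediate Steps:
M = -8 (M = -⅓*24 = -8)
s(R) = -8 - R
(-2836 - 537) + s(35) = (-2836 - 537) + (-8 - 1*35) = -3373 + (-8 - 35) = -3373 - 43 = -3416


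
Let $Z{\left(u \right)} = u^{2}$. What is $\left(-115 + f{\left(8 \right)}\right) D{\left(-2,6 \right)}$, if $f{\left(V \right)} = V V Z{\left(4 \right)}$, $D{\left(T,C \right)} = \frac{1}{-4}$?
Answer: $- \frac{909}{4} \approx -227.25$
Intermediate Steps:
$D{\left(T,C \right)} = - \frac{1}{4}$
$f{\left(V \right)} = 16 V^{2}$ ($f{\left(V \right)} = V V 4^{2} = V^{2} \cdot 16 = 16 V^{2}$)
$\left(-115 + f{\left(8 \right)}\right) D{\left(-2,6 \right)} = \left(-115 + 16 \cdot 8^{2}\right) \left(- \frac{1}{4}\right) = \left(-115 + 16 \cdot 64\right) \left(- \frac{1}{4}\right) = \left(-115 + 1024\right) \left(- \frac{1}{4}\right) = 909 \left(- \frac{1}{4}\right) = - \frac{909}{4}$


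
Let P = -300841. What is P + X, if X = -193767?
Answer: -494608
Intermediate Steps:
P + X = -300841 - 193767 = -494608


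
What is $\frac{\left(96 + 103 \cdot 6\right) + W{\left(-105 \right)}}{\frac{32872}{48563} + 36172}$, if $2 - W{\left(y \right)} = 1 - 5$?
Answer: $\frac{2913780}{146387809} \approx 0.019905$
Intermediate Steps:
$W{\left(y \right)} = 6$ ($W{\left(y \right)} = 2 - \left(1 - 5\right) = 2 - -4 = 2 + 4 = 6$)
$\frac{\left(96 + 103 \cdot 6\right) + W{\left(-105 \right)}}{\frac{32872}{48563} + 36172} = \frac{\left(96 + 103 \cdot 6\right) + 6}{\frac{32872}{48563} + 36172} = \frac{\left(96 + 618\right) + 6}{32872 \cdot \frac{1}{48563} + 36172} = \frac{714 + 6}{\frac{32872}{48563} + 36172} = \frac{720}{\frac{1756653708}{48563}} = 720 \cdot \frac{48563}{1756653708} = \frac{2913780}{146387809}$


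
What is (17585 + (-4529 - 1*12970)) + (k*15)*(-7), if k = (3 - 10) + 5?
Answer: 296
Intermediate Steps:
k = -2 (k = -7 + 5 = -2)
(17585 + (-4529 - 1*12970)) + (k*15)*(-7) = (17585 + (-4529 - 1*12970)) - 2*15*(-7) = (17585 + (-4529 - 12970)) - 30*(-7) = (17585 - 17499) + 210 = 86 + 210 = 296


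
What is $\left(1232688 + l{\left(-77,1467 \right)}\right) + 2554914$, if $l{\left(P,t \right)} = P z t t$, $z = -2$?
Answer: $335209308$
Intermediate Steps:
$l{\left(P,t \right)} = - 2 P t^{2}$ ($l{\left(P,t \right)} = P \left(- 2 t\right) t = - 2 P t t = - 2 P t^{2}$)
$\left(1232688 + l{\left(-77,1467 \right)}\right) + 2554914 = \left(1232688 - - 154 \cdot 1467^{2}\right) + 2554914 = \left(1232688 - \left(-154\right) 2152089\right) + 2554914 = \left(1232688 + 331421706\right) + 2554914 = 332654394 + 2554914 = 335209308$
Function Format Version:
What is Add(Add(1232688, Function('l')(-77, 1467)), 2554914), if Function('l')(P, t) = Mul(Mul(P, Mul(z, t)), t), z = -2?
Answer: 335209308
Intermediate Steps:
Function('l')(P, t) = Mul(-2, P, Pow(t, 2)) (Function('l')(P, t) = Mul(Mul(P, Mul(-2, t)), t) = Mul(Mul(-2, P, t), t) = Mul(-2, P, Pow(t, 2)))
Add(Add(1232688, Function('l')(-77, 1467)), 2554914) = Add(Add(1232688, Mul(-2, -77, Pow(1467, 2))), 2554914) = Add(Add(1232688, Mul(-2, -77, 2152089)), 2554914) = Add(Add(1232688, 331421706), 2554914) = Add(332654394, 2554914) = 335209308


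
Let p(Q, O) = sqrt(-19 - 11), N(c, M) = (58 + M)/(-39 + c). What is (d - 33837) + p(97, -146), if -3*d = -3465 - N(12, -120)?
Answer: -2647180/81 + I*sqrt(30) ≈ -32681.0 + 5.4772*I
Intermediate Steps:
N(c, M) = (58 + M)/(-39 + c)
p(Q, O) = I*sqrt(30) (p(Q, O) = sqrt(-30) = I*sqrt(30))
d = 93617/81 (d = -(-3465 - (58 - 120)/(-39 + 12))/3 = -(-3465 - (-62)/(-27))/3 = -(-3465 - (-1)*(-62)/27)/3 = -(-3465 - 1*62/27)/3 = -(-3465 - 62/27)/3 = -1/3*(-93617/27) = 93617/81 ≈ 1155.8)
(d - 33837) + p(97, -146) = (93617/81 - 33837) + I*sqrt(30) = -2647180/81 + I*sqrt(30)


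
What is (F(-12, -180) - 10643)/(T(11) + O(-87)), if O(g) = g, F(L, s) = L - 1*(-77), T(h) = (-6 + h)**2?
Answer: 5289/31 ≈ 170.61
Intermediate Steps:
F(L, s) = 77 + L (F(L, s) = L + 77 = 77 + L)
(F(-12, -180) - 10643)/(T(11) + O(-87)) = ((77 - 12) - 10643)/((-6 + 11)**2 - 87) = (65 - 10643)/(5**2 - 87) = -10578/(25 - 87) = -10578/(-62) = -10578*(-1/62) = 5289/31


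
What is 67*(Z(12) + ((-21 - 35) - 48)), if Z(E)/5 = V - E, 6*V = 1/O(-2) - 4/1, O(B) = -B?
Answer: -134201/12 ≈ -11183.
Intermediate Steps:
V = -7/12 (V = (1/(-1*(-2)) - 4/1)/6 = (1/2 - 4*1)/6 = (1*(½) - 4)/6 = (½ - 4)/6 = (⅙)*(-7/2) = -7/12 ≈ -0.58333)
Z(E) = -35/12 - 5*E (Z(E) = 5*(-7/12 - E) = -35/12 - 5*E)
67*(Z(12) + ((-21 - 35) - 48)) = 67*((-35/12 - 5*12) + ((-21 - 35) - 48)) = 67*((-35/12 - 60) + (-56 - 48)) = 67*(-755/12 - 104) = 67*(-2003/12) = -134201/12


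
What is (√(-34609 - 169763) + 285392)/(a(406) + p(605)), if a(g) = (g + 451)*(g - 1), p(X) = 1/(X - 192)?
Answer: 58933448/71673053 + 1239*I*√5677/71673053 ≈ 0.82225 + 0.0013025*I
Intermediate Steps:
p(X) = 1/(-192 + X)
a(g) = (-1 + g)*(451 + g) (a(g) = (451 + g)*(-1 + g) = (-1 + g)*(451 + g))
(√(-34609 - 169763) + 285392)/(a(406) + p(605)) = (√(-34609 - 169763) + 285392)/((-451 + 406² + 450*406) + 1/(-192 + 605)) = (√(-204372) + 285392)/((-451 + 164836 + 182700) + 1/413) = (6*I*√5677 + 285392)/(347085 + 1/413) = (285392 + 6*I*√5677)/(143346106/413) = (285392 + 6*I*√5677)*(413/143346106) = 58933448/71673053 + 1239*I*√5677/71673053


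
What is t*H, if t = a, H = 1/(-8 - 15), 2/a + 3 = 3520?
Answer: -2/80891 ≈ -2.4725e-5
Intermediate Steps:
a = 2/3517 (a = 2/(-3 + 3520) = 2/3517 ≈ 0.00056867)
H = -1/23 (H = 1/(-23) = -1/23 ≈ -0.043478)
t = 2/3517 ≈ 0.00056867
t*H = (2/3517)*(-1/23) = -2/80891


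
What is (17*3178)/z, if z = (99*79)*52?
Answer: 27013/203346 ≈ 0.13284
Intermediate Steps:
z = 406692 (z = 7821*52 = 406692)
(17*3178)/z = (17*3178)/406692 = 54026*(1/406692) = 27013/203346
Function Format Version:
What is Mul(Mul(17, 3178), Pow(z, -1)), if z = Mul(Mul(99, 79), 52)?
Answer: Rational(27013, 203346) ≈ 0.13284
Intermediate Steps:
z = 406692 (z = Mul(7821, 52) = 406692)
Mul(Mul(17, 3178), Pow(z, -1)) = Mul(Mul(17, 3178), Pow(406692, -1)) = Mul(54026, Rational(1, 406692)) = Rational(27013, 203346)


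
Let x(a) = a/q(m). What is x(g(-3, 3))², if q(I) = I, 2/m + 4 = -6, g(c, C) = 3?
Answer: 225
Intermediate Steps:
m = -⅕ (m = 2/(-4 - 6) = 2/(-10) = 2*(-⅒) = -⅕ ≈ -0.20000)
x(a) = -5*a (x(a) = a/(-⅕) = a*(-5) = -5*a)
x(g(-3, 3))² = (-5*3)² = (-15)² = 225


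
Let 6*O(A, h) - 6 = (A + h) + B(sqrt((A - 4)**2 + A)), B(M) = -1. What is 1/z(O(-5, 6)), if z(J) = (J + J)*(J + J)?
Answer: 1/4 ≈ 0.25000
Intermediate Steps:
O(A, h) = 5/6 + A/6 + h/6 (O(A, h) = 1 + ((A + h) - 1)/6 = 1 + (-1 + A + h)/6 = 1 + (-1/6 + A/6 + h/6) = 5/6 + A/6 + h/6)
z(J) = 4*J**2 (z(J) = (2*J)*(2*J) = 4*J**2)
1/z(O(-5, 6)) = 1/(4*(5/6 + (1/6)*(-5) + (1/6)*6)**2) = 1/(4*(5/6 - 5/6 + 1)**2) = 1/(4*1**2) = 1/(4*1) = 1/4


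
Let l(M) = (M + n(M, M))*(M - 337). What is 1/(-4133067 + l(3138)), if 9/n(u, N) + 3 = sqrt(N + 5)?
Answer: 4864485247/22651451655729549 - 2801*sqrt(3143)/7550483885243183 ≈ 2.1473e-7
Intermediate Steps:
n(u, N) = 9/(-3 + sqrt(5 + N)) (n(u, N) = 9/(-3 + sqrt(N + 5)) = 9/(-3 + sqrt(5 + N)))
l(M) = (-337 + M)*(M + 9/(-3 + sqrt(5 + M))) (l(M) = (M + 9/(-3 + sqrt(5 + M)))*(M - 337) = (M + 9/(-3 + sqrt(5 + M)))*(-337 + M) = (-337 + M)*(M + 9/(-3 + sqrt(5 + M))))
1/(-4133067 + l(3138)) = 1/(-4133067 + (-3033 + 9*3138 + 3138*(-337 + 3138)*(-3 + sqrt(5 + 3138)))/(-3 + sqrt(5 + 3138))) = 1/(-4133067 + (-3033 + 28242 + 3138*2801*(-3 + sqrt(3143)))/(-3 + sqrt(3143))) = 1/(-4133067 + (-3033 + 28242 + (-26368614 + 8789538*sqrt(3143)))/(-3 + sqrt(3143))) = 1/(-4133067 + (-26343405 + 8789538*sqrt(3143))/(-3 + sqrt(3143)))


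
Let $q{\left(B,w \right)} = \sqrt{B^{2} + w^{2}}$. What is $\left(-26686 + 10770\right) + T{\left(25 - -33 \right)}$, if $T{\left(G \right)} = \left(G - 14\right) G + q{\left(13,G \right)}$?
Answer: $-13364 + \sqrt{3533} \approx -13305.0$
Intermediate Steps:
$T{\left(G \right)} = \sqrt{169 + G^{2}} + G \left(-14 + G\right)$ ($T{\left(G \right)} = \left(G - 14\right) G + \sqrt{13^{2} + G^{2}} = \left(G - 14\right) G + \sqrt{169 + G^{2}} = \left(-14 + G\right) G + \sqrt{169 + G^{2}} = G \left(-14 + G\right) + \sqrt{169 + G^{2}} = \sqrt{169 + G^{2}} + G \left(-14 + G\right)$)
$\left(-26686 + 10770\right) + T{\left(25 - -33 \right)} = \left(-26686 + 10770\right) + \left(\left(25 - -33\right)^{2} + \sqrt{169 + \left(25 - -33\right)^{2}} - 14 \left(25 - -33\right)\right) = -15916 + \left(\left(25 + 33\right)^{2} + \sqrt{169 + \left(25 + 33\right)^{2}} - 14 \left(25 + 33\right)\right) = -15916 + \left(58^{2} + \sqrt{169 + 58^{2}} - 812\right) = -15916 + \left(3364 + \sqrt{169 + 3364} - 812\right) = -15916 + \left(3364 + \sqrt{3533} - 812\right) = -15916 + \left(2552 + \sqrt{3533}\right) = -13364 + \sqrt{3533}$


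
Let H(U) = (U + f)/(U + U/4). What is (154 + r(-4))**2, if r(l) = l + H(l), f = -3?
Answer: 573049/25 ≈ 22922.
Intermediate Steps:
H(U) = 4*(-3 + U)/(5*U) (H(U) = (U - 3)/(U + U/4) = (-3 + U)/(U + U*(1/4)) = (-3 + U)/(U + U/4) = (-3 + U)/((5*U/4)) = (-3 + U)*(4/(5*U)) = 4*(-3 + U)/(5*U))
r(l) = l + 4*(-3 + l)/(5*l)
(154 + r(-4))**2 = (154 + (4/5 - 4 - 12/5/(-4)))**2 = (154 + (4/5 - 4 - 12/5*(-1/4)))**2 = (154 + (4/5 - 4 + 3/5))**2 = (154 - 13/5)**2 = (757/5)**2 = 573049/25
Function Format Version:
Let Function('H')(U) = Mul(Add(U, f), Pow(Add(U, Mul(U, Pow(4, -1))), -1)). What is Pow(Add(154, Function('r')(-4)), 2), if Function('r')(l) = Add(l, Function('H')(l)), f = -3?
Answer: Rational(573049, 25) ≈ 22922.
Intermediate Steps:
Function('H')(U) = Mul(Rational(4, 5), Pow(U, -1), Add(-3, U)) (Function('H')(U) = Mul(Add(U, -3), Pow(Add(U, Mul(U, Pow(4, -1))), -1)) = Mul(Add(-3, U), Pow(Add(U, Mul(U, Rational(1, 4))), -1)) = Mul(Add(-3, U), Pow(Add(U, Mul(Rational(1, 4), U)), -1)) = Mul(Add(-3, U), Pow(Mul(Rational(5, 4), U), -1)) = Mul(Add(-3, U), Mul(Rational(4, 5), Pow(U, -1))) = Mul(Rational(4, 5), Pow(U, -1), Add(-3, U)))
Function('r')(l) = Add(l, Mul(Rational(4, 5), Pow(l, -1), Add(-3, l)))
Pow(Add(154, Function('r')(-4)), 2) = Pow(Add(154, Add(Rational(4, 5), -4, Mul(Rational(-12, 5), Pow(-4, -1)))), 2) = Pow(Add(154, Add(Rational(4, 5), -4, Mul(Rational(-12, 5), Rational(-1, 4)))), 2) = Pow(Add(154, Add(Rational(4, 5), -4, Rational(3, 5))), 2) = Pow(Add(154, Rational(-13, 5)), 2) = Pow(Rational(757, 5), 2) = Rational(573049, 25)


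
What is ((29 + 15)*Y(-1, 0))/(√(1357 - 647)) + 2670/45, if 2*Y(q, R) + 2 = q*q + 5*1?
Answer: 178/3 + 44*√710/355 ≈ 62.636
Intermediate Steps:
Y(q, R) = 3/2 + q²/2 (Y(q, R) = -1 + (q*q + 5*1)/2 = -1 + (q² + 5)/2 = -1 + (5 + q²)/2 = -1 + (5/2 + q²/2) = 3/2 + q²/2)
((29 + 15)*Y(-1, 0))/(√(1357 - 647)) + 2670/45 = ((29 + 15)*(3/2 + (½)*(-1)²))/(√(1357 - 647)) + 2670/45 = (44*(3/2 + (½)*1))/(√710) + 2670*(1/45) = (44*(3/2 + ½))*(√710/710) + 178/3 = (44*2)*(√710/710) + 178/3 = 88*(√710/710) + 178/3 = 44*√710/355 + 178/3 = 178/3 + 44*√710/355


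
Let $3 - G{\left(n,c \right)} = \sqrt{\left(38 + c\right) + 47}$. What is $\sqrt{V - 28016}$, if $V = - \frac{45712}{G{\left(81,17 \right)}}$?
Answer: $\frac{4 \sqrt{8110 - 1751 \sqrt{102}}}{\sqrt{-3 + \sqrt{102}}} \approx 146.89 i$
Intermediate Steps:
$G{\left(n,c \right)} = 3 - \sqrt{85 + c}$ ($G{\left(n,c \right)} = 3 - \sqrt{\left(38 + c\right) + 47} = 3 - \sqrt{85 + c}$)
$V = - \frac{45712}{3 - \sqrt{102}}$ ($V = - \frac{45712}{3 - \sqrt{85 + 17}} = - \frac{45712}{3 - \sqrt{102}} \approx 6438.8$)
$\sqrt{V - 28016} = \sqrt{\left(\frac{45712}{31} + \frac{45712 \sqrt{102}}{93}\right) - 28016} = \sqrt{- \frac{822784}{31} + \frac{45712 \sqrt{102}}{93}}$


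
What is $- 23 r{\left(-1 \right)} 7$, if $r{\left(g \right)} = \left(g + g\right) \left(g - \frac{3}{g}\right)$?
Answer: $644$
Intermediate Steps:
$r{\left(g \right)} = 2 g \left(g - \frac{3}{g}\right)$
$- 23 r{\left(-1 \right)} 7 = - 23 \left(-6 + 2 \left(-1\right)^{2}\right) 7 = - 23 \left(-6 + 2 \cdot 1\right) 7 = - 23 \left(-6 + 2\right) 7 = \left(-23\right) \left(-4\right) 7 = 92 \cdot 7 = 644$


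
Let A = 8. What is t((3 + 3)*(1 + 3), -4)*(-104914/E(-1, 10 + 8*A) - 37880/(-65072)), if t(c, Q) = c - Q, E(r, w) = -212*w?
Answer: 231913289/1139341 ≈ 203.55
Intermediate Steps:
t((3 + 3)*(1 + 3), -4)*(-104914/E(-1, 10 + 8*A) - 37880/(-65072)) = ((3 + 3)*(1 + 3) - 1*(-4))*(-104914*(-1/(212*(10 + 8*8))) - 37880/(-65072)) = (6*4 + 4)*(-104914*(-1/(212*(10 + 64))) - 37880*(-1/65072)) = (24 + 4)*(-104914/((-212*74)) + 4735/8134) = 28*(-104914/(-15688) + 4735/8134) = 28*(-104914*(-1/15688) + 4735/8134) = 28*(52457/7844 + 4735/8134) = 28*(231913289/31901548) = 231913289/1139341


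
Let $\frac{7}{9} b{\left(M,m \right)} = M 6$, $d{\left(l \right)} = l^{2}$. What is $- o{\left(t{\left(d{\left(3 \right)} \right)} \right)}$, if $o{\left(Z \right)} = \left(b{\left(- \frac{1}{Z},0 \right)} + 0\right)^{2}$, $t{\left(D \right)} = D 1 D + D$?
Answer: $- \frac{9}{1225} \approx -0.0073469$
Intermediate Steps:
$b{\left(M,m \right)} = \frac{54 M}{7}$ ($b{\left(M,m \right)} = \frac{9 M 6}{7} = \frac{9 \cdot 6 M}{7} = \frac{54 M}{7}$)
$t{\left(D \right)} = D + D^{2}$ ($t{\left(D \right)} = D D + D = D^{2} + D = D + D^{2}$)
$o{\left(Z \right)} = \frac{2916}{49 Z^{2}}$ ($o{\left(Z \right)} = \left(\frac{54 \left(- \frac{1}{Z}\right)}{7} + 0\right)^{2} = \left(- \frac{54}{7 Z} + 0\right)^{2} = \left(- \frac{54}{7 Z}\right)^{2} = \frac{2916}{49 Z^{2}}$)
$- o{\left(t{\left(d{\left(3 \right)} \right)} \right)} = - \frac{2916}{49 \cdot 81 \left(1 + 3^{2}\right)^{2}} = - \frac{2916}{49 \cdot 81 \left(1 + 9\right)^{2}} = - \frac{2916}{49 \cdot 8100} = \left(-1\right) \frac{9}{1225} = - \frac{9}{1225}$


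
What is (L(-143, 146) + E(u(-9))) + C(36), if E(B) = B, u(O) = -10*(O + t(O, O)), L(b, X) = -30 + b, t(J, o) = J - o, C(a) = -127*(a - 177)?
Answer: 17824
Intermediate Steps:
C(a) = 22479 - 127*a (C(a) = -127*(-177 + a) = 22479 - 127*a)
u(O) = -10*O (u(O) = -10*(O + (O - O)) = -10*(O + 0) = -10*O)
(L(-143, 146) + E(u(-9))) + C(36) = ((-30 - 143) - 10*(-9)) + (22479 - 127*36) = (-173 + 90) + (22479 - 4572) = -83 + 17907 = 17824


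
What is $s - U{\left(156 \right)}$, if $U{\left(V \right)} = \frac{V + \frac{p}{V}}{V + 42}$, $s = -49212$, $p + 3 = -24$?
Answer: $- \frac{168898285}{3432} \approx -49213.0$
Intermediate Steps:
$p = -27$ ($p = -3 - 24 = -27$)
$U{\left(V \right)} = \frac{V - \frac{27}{V}}{42 + V}$ ($U{\left(V \right)} = \frac{V - \frac{27}{V}}{V + 42} = \frac{V - \frac{27}{V}}{42 + V}$)
$s - U{\left(156 \right)} = -49212 - \frac{-27 + 156^{2}}{156 \left(42 + 156\right)} = -49212 - \frac{-27 + 24336}{156 \cdot 198} = -49212 - \frac{1}{156} \cdot \frac{1}{198} \cdot 24309 = -49212 - \frac{2701}{3432} = - \frac{168898285}{3432}$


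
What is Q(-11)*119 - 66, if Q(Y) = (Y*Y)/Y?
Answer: -1375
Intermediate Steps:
Q(Y) = Y (Q(Y) = Y**2/Y = Y)
Q(-11)*119 - 66 = -11*119 - 66 = -1309 - 66 = -1375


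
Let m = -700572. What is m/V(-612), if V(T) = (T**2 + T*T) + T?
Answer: -58381/62373 ≈ -0.93600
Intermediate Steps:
V(T) = T + 2*T**2 (V(T) = (T**2 + T**2) + T = 2*T**2 + T = T + 2*T**2)
m/V(-612) = -700572*(-1/(612*(1 + 2*(-612)))) = -700572*(-1/(612*(1 - 1224))) = -700572/((-612*(-1223))) = -700572/748476 = -700572*1/748476 = -58381/62373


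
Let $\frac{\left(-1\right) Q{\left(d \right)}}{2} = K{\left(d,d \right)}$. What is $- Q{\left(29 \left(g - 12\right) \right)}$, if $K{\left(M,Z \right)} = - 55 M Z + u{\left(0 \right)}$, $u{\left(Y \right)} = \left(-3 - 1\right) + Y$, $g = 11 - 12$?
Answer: $-15634198$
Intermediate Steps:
$g = -1$
$u{\left(Y \right)} = -4 + Y$
$K{\left(M,Z \right)} = -4 - 55 M Z$ ($K{\left(M,Z \right)} = - 55 M Z + \left(-4 + 0\right) = - 55 M Z - 4 = -4 - 55 M Z$)
$Q{\left(d \right)} = 8 + 110 d^{2}$ ($Q{\left(d \right)} = - 2 \left(-4 - 55 d d\right) = - 2 \left(-4 - 55 d^{2}\right) = 8 + 110 d^{2}$)
$- Q{\left(29 \left(g - 12\right) \right)} = - (8 + 110 \left(29 \left(-1 - 12\right)\right)^{2}) = - (8 + 110 \left(29 \left(-13\right)\right)^{2}) = - (8 + 110 \left(-377\right)^{2}) = - (8 + 110 \cdot 142129) = - (8 + 15634190) = \left(-1\right) 15634198 = -15634198$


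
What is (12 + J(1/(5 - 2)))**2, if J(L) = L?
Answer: 1369/9 ≈ 152.11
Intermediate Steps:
(12 + J(1/(5 - 2)))**2 = (12 + 1/(5 - 2))**2 = (12 + 1/3)**2 = (37/3)**2 = 1369/9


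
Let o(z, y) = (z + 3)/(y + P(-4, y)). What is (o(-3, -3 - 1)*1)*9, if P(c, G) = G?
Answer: 0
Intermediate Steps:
o(z, y) = (3 + z)/(2*y) (o(z, y) = (z + 3)/(y + y) = (3 + z)/((2*y)) = (3 + z)*(1/(2*y)) = (3 + z)/(2*y))
(o(-3, -3 - 1)*1)*9 = (((3 - 3)/(2*(-3 - 1)))*1)*9 = (((1/2)*0/(-4))*1)*9 = (((1/2)*(-1/4)*0)*1)*9 = (0*1)*9 = 0*9 = 0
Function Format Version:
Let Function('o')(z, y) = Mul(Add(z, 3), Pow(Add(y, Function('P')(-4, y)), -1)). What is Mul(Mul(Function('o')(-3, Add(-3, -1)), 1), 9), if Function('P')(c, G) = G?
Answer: 0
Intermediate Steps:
Function('o')(z, y) = Mul(Rational(1, 2), Pow(y, -1), Add(3, z)) (Function('o')(z, y) = Mul(Add(z, 3), Pow(Add(y, y), -1)) = Mul(Add(3, z), Pow(Mul(2, y), -1)) = Mul(Add(3, z), Mul(Rational(1, 2), Pow(y, -1))) = Mul(Rational(1, 2), Pow(y, -1), Add(3, z)))
Mul(Mul(Function('o')(-3, Add(-3, -1)), 1), 9) = Mul(Mul(Mul(Rational(1, 2), Pow(Add(-3, -1), -1), Add(3, -3)), 1), 9) = Mul(Mul(Mul(Rational(1, 2), Pow(-4, -1), 0), 1), 9) = Mul(Mul(Mul(Rational(1, 2), Rational(-1, 4), 0), 1), 9) = Mul(Mul(0, 1), 9) = Mul(0, 9) = 0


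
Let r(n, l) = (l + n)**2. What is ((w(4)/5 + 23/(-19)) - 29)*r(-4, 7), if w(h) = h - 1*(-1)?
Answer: -4995/19 ≈ -262.89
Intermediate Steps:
w(h) = 1 + h (w(h) = h + 1 = 1 + h)
((w(4)/5 + 23/(-19)) - 29)*r(-4, 7) = (((1 + 4)/5 + 23/(-19)) - 29)*(7 - 4)**2 = ((5*(1/5) + 23*(-1/19)) - 29)*3**2 = ((1 - 23/19) - 29)*9 = (-4/19 - 29)*9 = -555/19*9 = -4995/19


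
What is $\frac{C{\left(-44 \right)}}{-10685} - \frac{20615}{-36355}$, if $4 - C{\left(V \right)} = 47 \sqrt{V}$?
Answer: $\frac{44025171}{77690635} + \frac{94 i \sqrt{11}}{10685} \approx 0.56667 + 0.029178 i$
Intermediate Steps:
$C{\left(V \right)} = 4 - 47 \sqrt{V}$
$\frac{C{\left(-44 \right)}}{-10685} - \frac{20615}{-36355} = \frac{4 - 47 \sqrt{-44}}{-10685} - \frac{20615}{-36355} = \left(4 - 47 \cdot 2 i \sqrt{11}\right) \left(- \frac{1}{10685}\right) - - \frac{4123}{7271} = \left(4 - 94 i \sqrt{11}\right) \left(- \frac{1}{10685}\right) + \frac{4123}{7271} = \left(- \frac{4}{10685} + \frac{94 i \sqrt{11}}{10685}\right) + \frac{4123}{7271} = \frac{44025171}{77690635} + \frac{94 i \sqrt{11}}{10685}$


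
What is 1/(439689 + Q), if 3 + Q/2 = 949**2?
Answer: 1/2240885 ≈ 4.4625e-7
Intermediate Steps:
Q = 1801196 (Q = -6 + 2*949**2 = -6 + 2*900601 = -6 + 1801202 = 1801196)
1/(439689 + Q) = 1/(439689 + 1801196) = 1/2240885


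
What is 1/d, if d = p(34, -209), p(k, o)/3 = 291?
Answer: 1/873 ≈ 0.0011455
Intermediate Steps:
p(k, o) = 873 (p(k, o) = 3*291 = 873)
d = 873
1/d = 1/873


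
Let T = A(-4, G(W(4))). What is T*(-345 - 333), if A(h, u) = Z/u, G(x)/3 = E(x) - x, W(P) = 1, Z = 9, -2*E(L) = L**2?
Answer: 1356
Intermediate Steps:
E(L) = -L**2/2
G(x) = -3*x - 3*x**2/2 (G(x) = 3*(-x**2/2 - x) = 3*(-x - x**2/2) = -3*x - 3*x**2/2)
A(h, u) = 9/u
T = -2 (T = 9/(((3/2)*1*(-2 - 1*1))) = 9/(((3/2)*1*(-2 - 1))) = 9/(((3/2)*1*(-3))) = 9/(-9/2) = 9*(-2/9) = -2)
T*(-345 - 333) = -2*(-345 - 333) = -2*(-678) = 1356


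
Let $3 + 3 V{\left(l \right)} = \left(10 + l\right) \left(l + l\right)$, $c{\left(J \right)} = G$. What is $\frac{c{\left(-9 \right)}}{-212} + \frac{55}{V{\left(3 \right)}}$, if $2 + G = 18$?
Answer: $\frac{563}{265} \approx 2.1245$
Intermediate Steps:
$G = 16$ ($G = -2 + 18 = 16$)
$c{\left(J \right)} = 16$
$V{\left(l \right)} = -1 + \frac{2 l \left(10 + l\right)}{3}$ ($V{\left(l \right)} = -1 + \frac{\left(10 + l\right) \left(l + l\right)}{3} = -1 + \frac{\left(10 + l\right) 2 l}{3} = -1 + \frac{2 l \left(10 + l\right)}{3}$)
$\frac{c{\left(-9 \right)}}{-212} + \frac{55}{V{\left(3 \right)}} = \frac{16}{-212} + \frac{55}{-1 + \frac{2 \cdot 3^{2}}{3} + \frac{20}{3} \cdot 3} = 16 \left(- \frac{1}{212}\right) + \frac{55}{-1 + \frac{2}{3} \cdot 9 + 20} = - \frac{4}{53} + \frac{55}{-1 + 6 + 20} = - \frac{4}{53} + \frac{55}{25} = - \frac{4}{53} + 55 \cdot \frac{1}{25} = - \frac{4}{53} + \frac{11}{5} = \frac{563}{265}$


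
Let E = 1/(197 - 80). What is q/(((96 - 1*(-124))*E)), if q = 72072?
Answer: 191646/5 ≈ 38329.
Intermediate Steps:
E = 1/117 ≈ 0.0085470
q/(((96 - 1*(-124))*E)) = 72072/(((96 - 1*(-124))*(1/117))) = 72072/(((96 + 124)*(1/117))) = 72072/((220*(1/117))) = 72072/(220/117) = 72072*(117/220) = 191646/5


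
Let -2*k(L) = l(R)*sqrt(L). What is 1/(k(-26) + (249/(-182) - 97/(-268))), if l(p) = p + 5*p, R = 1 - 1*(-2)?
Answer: -598457132/1253197352185 + 5352970896*I*sqrt(26)/1253197352185 ≈ -0.00047754 + 0.02178*I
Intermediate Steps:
R = 3 (R = 1 + 2 = 3)
l(p) = 6*p
k(L) = -9*sqrt(L) (k(L) = -6*3*sqrt(L)/2 = -9*sqrt(L))
1/(k(-26) + (249/(-182) - 97/(-268))) = 1/(-9*I*sqrt(26) + (249/(-182) - 97/(-268))) = 1/(-9*I*sqrt(26) + (249*(-1/182) - 97*(-1/268))) = 1/(-9*I*sqrt(26) + (-249/182 + 97/268)) = 1/(-9*I*sqrt(26) - 24539/24388) = 1/(-24539/24388 - 9*I*sqrt(26))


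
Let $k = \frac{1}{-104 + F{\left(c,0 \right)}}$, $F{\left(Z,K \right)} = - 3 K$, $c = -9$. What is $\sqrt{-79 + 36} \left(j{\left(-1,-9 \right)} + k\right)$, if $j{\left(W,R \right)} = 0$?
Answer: $- \frac{i \sqrt{43}}{104} \approx - 0.063052 i$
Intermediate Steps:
$k = - \frac{1}{104}$ ($k = \frac{1}{-104 - 0} = \frac{1}{-104 + 0} = \frac{1}{-104} = - \frac{1}{104} \approx -0.0096154$)
$\sqrt{-79 + 36} \left(j{\left(-1,-9 \right)} + k\right) = \sqrt{-79 + 36} \left(0 - \frac{1}{104}\right) = \sqrt{-43} \left(- \frac{1}{104}\right) = i \sqrt{43} \left(- \frac{1}{104}\right) = - \frac{i \sqrt{43}}{104}$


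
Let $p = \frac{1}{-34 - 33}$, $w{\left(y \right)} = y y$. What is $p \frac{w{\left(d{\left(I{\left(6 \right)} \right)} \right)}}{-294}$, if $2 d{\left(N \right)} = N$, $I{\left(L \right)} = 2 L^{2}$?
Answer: $\frac{216}{3283} \approx 0.065794$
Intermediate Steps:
$d{\left(N \right)} = \frac{N}{2}$
$w{\left(y \right)} = y^{2}$
$p = - \frac{1}{67}$ ($p = \frac{1}{-67} = - \frac{1}{67} \approx -0.014925$)
$p \frac{w{\left(d{\left(I{\left(6 \right)} \right)} \right)}}{-294} = - \frac{\left(\frac{2 \cdot 6^{2}}{2}\right)^{2} \frac{1}{-294}}{67} = - \frac{\left(\frac{2 \cdot 36}{2}\right)^{2} \left(- \frac{1}{294}\right)}{67} = - \frac{\left(\frac{1}{2} \cdot 72\right)^{2} \left(- \frac{1}{294}\right)}{67} = - \frac{36^{2} \left(- \frac{1}{294}\right)}{67} = - \frac{1296 \left(- \frac{1}{294}\right)}{67} = \left(- \frac{1}{67}\right) \left(- \frac{216}{49}\right) = \frac{216}{3283}$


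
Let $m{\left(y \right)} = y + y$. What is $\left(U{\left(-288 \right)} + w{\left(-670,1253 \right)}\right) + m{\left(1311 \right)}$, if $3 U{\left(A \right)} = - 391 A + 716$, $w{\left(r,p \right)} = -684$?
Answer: $\frac{119138}{3} \approx 39713.0$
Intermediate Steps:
$U{\left(A \right)} = \frac{716}{3} - \frac{391 A}{3}$ ($U{\left(A \right)} = \frac{- 391 A + 716}{3} = \frac{716 - 391 A}{3} = \frac{716}{3} - \frac{391 A}{3}$)
$m{\left(y \right)} = 2 y$
$\left(U{\left(-288 \right)} + w{\left(-670,1253 \right)}\right) + m{\left(1311 \right)} = \left(\left(\frac{716}{3} - -37536\right) - 684\right) + 2 \cdot 1311 = \left(\left(\frac{716}{3} + 37536\right) - 684\right) + 2622 = \left(\frac{113324}{3} - 684\right) + 2622 = \frac{111272}{3} + 2622 = \frac{119138}{3}$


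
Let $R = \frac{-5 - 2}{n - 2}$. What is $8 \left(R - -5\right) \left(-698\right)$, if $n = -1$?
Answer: $- \frac{122848}{3} \approx -40949.0$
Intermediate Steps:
$R = \frac{7}{3}$ ($R = \frac{-5 - 2}{-1 - 2} = - \frac{7}{-3} = \left(-7\right) \left(- \frac{1}{3}\right) = \frac{7}{3} \approx 2.3333$)
$8 \left(R - -5\right) \left(-698\right) = 8 \left(\frac{7}{3} - -5\right) \left(-698\right) = 8 \left(\frac{7}{3} + 5\right) \left(-698\right) = 8 \cdot \frac{22}{3} \left(-698\right) = \frac{176}{3} \left(-698\right) = - \frac{122848}{3}$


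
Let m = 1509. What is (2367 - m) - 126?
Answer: 732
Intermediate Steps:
(2367 - m) - 126 = (2367 - 1*1509) - 126 = (2367 - 1509) - 126 = 858 - 126 = 732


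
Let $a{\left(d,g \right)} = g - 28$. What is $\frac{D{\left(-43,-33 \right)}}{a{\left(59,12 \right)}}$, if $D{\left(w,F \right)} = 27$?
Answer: $- \frac{27}{16} \approx -1.6875$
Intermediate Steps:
$a{\left(d,g \right)} = -28 + g$
$\frac{D{\left(-43,-33 \right)}}{a{\left(59,12 \right)}} = \frac{27}{-28 + 12} = \frac{27}{-16} = 27 \left(- \frac{1}{16}\right) = - \frac{27}{16}$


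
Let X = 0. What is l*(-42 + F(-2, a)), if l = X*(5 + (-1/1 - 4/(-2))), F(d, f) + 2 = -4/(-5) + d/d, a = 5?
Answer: 0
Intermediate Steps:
F(d, f) = -⅕ (F(d, f) = -2 + (-4/(-5) + d/d) = -2 + (-4*(-⅕) + 1) = -2 + (⅘ + 1) = -2 + 9/5 = -⅕)
l = 0 (l = 0*(5 + (-1/1 - 4/(-2))) = 0*(5 + (-1*1 - 4*(-½))) = 0*(5 + (-1 + 2)) = 0*(5 + 1) = 0*6 = 0)
l*(-42 + F(-2, a)) = 0*(-42 - ⅕) = 0*(-211/5) = 0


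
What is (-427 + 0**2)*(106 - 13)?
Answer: -39711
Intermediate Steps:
(-427 + 0**2)*(106 - 13) = (-427 + 0)*93 = -427*93 = -39711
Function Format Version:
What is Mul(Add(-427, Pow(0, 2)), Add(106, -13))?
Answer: -39711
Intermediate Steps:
Mul(Add(-427, Pow(0, 2)), Add(106, -13)) = Mul(Add(-427, 0), 93) = Mul(-427, 93) = -39711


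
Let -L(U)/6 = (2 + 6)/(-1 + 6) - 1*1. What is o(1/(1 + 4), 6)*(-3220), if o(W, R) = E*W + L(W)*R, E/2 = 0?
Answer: 69552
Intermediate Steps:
E = 0 (E = 2*0 = 0)
L(U) = -18/5 (L(U) = -6*((2 + 6)/(-1 + 6) - 1*1) = -6*(8/5 - 1) = -6*3/5 = -18/5)
o(W, R) = -18*R/5 (o(W, R) = 0*W - 18*R/5 = 0 - 18*R/5 = -18*R/5)
o(1/(1 + 4), 6)*(-3220) = -18/5*6*(-3220) = -108/5*(-3220) = 69552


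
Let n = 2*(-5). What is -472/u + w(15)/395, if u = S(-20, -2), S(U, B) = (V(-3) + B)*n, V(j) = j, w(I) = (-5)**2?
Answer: -18519/1975 ≈ -9.3767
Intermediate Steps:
w(I) = 25
n = -10
S(U, B) = 30 - 10*B (S(U, B) = (-3 + B)*(-10) = 30 - 10*B)
u = 50 (u = 30 - 10*(-2) = 30 + 20 = 50)
-472/u + w(15)/395 = -472/50 + 25/395 = -472*1/50 + 25*(1/395) = -236/25 + 5/79 = -18519/1975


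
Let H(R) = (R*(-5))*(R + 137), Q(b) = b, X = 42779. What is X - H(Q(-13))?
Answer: 34719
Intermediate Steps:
H(R) = -5*R*(137 + R) (H(R) = (-5*R)*(137 + R) = -5*R*(137 + R))
X - H(Q(-13)) = 42779 - (-5)*(-13)*(137 - 13) = 42779 - (-5)*(-13)*124 = 42779 - 1*8060 = 42779 - 8060 = 34719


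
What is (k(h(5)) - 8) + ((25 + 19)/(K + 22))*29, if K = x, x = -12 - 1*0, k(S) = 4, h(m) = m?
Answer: 618/5 ≈ 123.60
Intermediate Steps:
x = -12 (x = -12 + 0 = -12)
K = -12
(k(h(5)) - 8) + ((25 + 19)/(K + 22))*29 = (4 - 8) + ((25 + 19)/(-12 + 22))*29 = -4 + (44/10)*29 = -4 + (44*(⅒))*29 = -4 + (22/5)*29 = -4 + 638/5 = 618/5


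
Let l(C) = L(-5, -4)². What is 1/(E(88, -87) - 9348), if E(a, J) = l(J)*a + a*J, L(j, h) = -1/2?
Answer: -1/16982 ≈ -5.8886e-5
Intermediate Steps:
L(j, h) = -½ (L(j, h) = -1*½ = -½)
l(C) = ¼ (l(C) = (-½)² = ¼)
E(a, J) = a/4 + J*a (E(a, J) = a/4 + a*J = a/4 + J*a)
1/(E(88, -87) - 9348) = 1/(88*(¼ - 87) - 9348) = 1/(88*(-347/4) - 9348) = 1/(-7634 - 9348) = 1/(-16982) = -1/16982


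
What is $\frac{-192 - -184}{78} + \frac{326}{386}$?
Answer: $\frac{5585}{7527} \approx 0.742$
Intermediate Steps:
$\frac{-192 - -184}{78} + \frac{326}{386} = \left(-192 + 184\right) \frac{1}{78} + 326 \cdot \frac{1}{386} = \left(-8\right) \frac{1}{78} + \frac{163}{193} = - \frac{4}{39} + \frac{163}{193} = \frac{5585}{7527}$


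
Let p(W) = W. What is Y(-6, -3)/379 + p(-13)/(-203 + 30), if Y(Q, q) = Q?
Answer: 3889/65567 ≈ 0.059313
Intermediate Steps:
Y(-6, -3)/379 + p(-13)/(-203 + 30) = -6/379 - 13/(-203 + 30) = -6*1/379 - 13/(-173) = -6/379 - 13*(-1/173) = -6/379 + 13/173 = 3889/65567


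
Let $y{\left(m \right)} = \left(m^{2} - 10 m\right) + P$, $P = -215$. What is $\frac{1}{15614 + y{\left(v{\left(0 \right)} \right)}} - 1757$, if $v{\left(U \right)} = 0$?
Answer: $- \frac{27056042}{15399} \approx -1757.0$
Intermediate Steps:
$y{\left(m \right)} = -215 + m^{2} - 10 m$ ($y{\left(m \right)} = \left(m^{2} - 10 m\right) - 215 = -215 + m^{2} - 10 m$)
$\frac{1}{15614 + y{\left(v{\left(0 \right)} \right)}} - 1757 = \frac{1}{15614 - \left(215 - 0^{2}\right)} - 1757 = \frac{1}{15614 + \left(-215 + 0 + 0\right)} - 1757 = \frac{1}{15614 - 215} - 1757 = \frac{1}{15399} - 1757 = - \frac{27056042}{15399}$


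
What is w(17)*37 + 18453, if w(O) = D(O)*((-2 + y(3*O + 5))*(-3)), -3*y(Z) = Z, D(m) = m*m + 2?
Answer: 686007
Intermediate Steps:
D(m) = 2 + m² (D(m) = m² + 2 = 2 + m²)
y(Z) = -Z/3
w(O) = (2 + O²)*(11 + 3*O) (w(O) = (2 + O²)*((-2 - (3*O + 5)/3)*(-3)) = (2 + O²)*((-2 - (5 + 3*O)/3)*(-3)) = (2 + O²)*((-2 + (-5/3 - O))*(-3)) = (2 + O²)*((-11/3 - O)*(-3)) = (2 + O²)*(11 + 3*O))
w(17)*37 + 18453 = ((2 + 17²)*(11 + 3*17))*37 + 18453 = ((2 + 289)*(11 + 51))*37 + 18453 = (291*62)*37 + 18453 = 18042*37 + 18453 = 667554 + 18453 = 686007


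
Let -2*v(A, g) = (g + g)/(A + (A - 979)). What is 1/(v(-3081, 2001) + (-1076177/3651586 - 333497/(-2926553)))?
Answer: 76312724696197178/7589564981324959 ≈ 10.055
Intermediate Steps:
v(A, g) = -g/(-979 + 2*A) (v(A, g) = -(g + g)/(2*(A + (A - 979))) = -2*g/(2*(A + (-979 + A))) = -2*g/(2*(-979 + 2*A)) = -g/(-979 + 2*A))
1/(v(-3081, 2001) + (-1076177/3651586 - 333497/(-2926553))) = 1/(-1*2001/(-979 + 2*(-3081)) + (-1076177/3651586 - 333497/(-2926553))) = 1/(-1*2001/(-979 - 6162) + (-1076177*1/3651586 - 333497*(-1/2926553))) = 1/(-1*2001/(-7141) + (-1076177/3651586 + 333497/2926553)) = 1/(-1*2001*(-1/7141) - 1931696051639/10686559963058) = 1/(2001/7141 - 1931696051639/10686559963058) = 1/(7589564981324959/76312724696197178) = 76312724696197178/7589564981324959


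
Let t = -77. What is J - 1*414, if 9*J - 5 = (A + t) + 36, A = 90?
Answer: -408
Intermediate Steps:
J = 6 (J = 5/9 + ((90 - 77) + 36)/9 = 5/9 + (13 + 36)/9 = 5/9 + (⅑)*49 = 5/9 + 49/9 = 6)
J - 1*414 = 6 - 1*414 = 6 - 414 = -408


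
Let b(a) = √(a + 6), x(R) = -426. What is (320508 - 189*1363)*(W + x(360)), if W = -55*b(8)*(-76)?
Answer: -26795826 + 262926180*√14 ≈ 9.5698e+8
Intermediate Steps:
b(a) = √(6 + a)
W = 4180*√14 (W = -55*√(6 + 8)*(-76) = -55*√14*(-76) = 4180*√14 ≈ 15640.)
(320508 - 189*1363)*(W + x(360)) = (320508 - 189*1363)*(4180*√14 - 426) = (320508 - 257607)*(-426 + 4180*√14) = 62901*(-426 + 4180*√14) = -26795826 + 262926180*√14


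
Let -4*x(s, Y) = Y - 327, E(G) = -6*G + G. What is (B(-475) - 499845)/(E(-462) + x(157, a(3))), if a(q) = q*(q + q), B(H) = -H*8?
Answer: -1984180/9549 ≈ -207.79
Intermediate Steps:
B(H) = -8*H
a(q) = 2*q² (a(q) = q*(2*q) = 2*q²)
E(G) = -5*G
x(s, Y) = 327/4 - Y/4 (x(s, Y) = -(Y - 327)/4 = -(-327 + Y)/4 = 327/4 - Y/4)
(B(-475) - 499845)/(E(-462) + x(157, a(3))) = (-8*(-475) - 499845)/(-5*(-462) + (327/4 - 3²/2)) = (3800 - 499845)/(2310 + (327/4 - 9/2)) = -496045/(2310 + (327/4 - ¼*18)) = -496045/(2310 + (327/4 - 9/2)) = -496045/(2310 + 309/4) = -496045/9549/4 = -496045*4/9549 = -1984180/9549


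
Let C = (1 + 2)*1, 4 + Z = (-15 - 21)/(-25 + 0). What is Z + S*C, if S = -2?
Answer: -214/25 ≈ -8.5600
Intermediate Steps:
Z = -64/25 (Z = -4 + (-15 - 21)/(-25 + 0) = -4 - 36/(-25) = -4 - 36*(-1/25) = -4 + 36/25 = -64/25 ≈ -2.5600)
C = 3 (C = 3*1 = 3)
Z + S*C = -64/25 - 2*3 = -64/25 - 6 = -214/25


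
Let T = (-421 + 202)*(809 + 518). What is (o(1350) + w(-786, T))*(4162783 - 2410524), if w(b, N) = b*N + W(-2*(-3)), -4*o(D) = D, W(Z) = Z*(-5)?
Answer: 800507084863359/2 ≈ 4.0025e+14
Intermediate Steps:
W(Z) = -5*Z
o(D) = -D/4
T = -290613 (T = -219*1327 = -290613)
w(b, N) = -30 + N*b (w(b, N) = b*N - (-10)*(-3) = N*b - 5*6 = N*b - 30 = -30 + N*b)
(o(1350) + w(-786, T))*(4162783 - 2410524) = (-¼*1350 + (-30 - 290613*(-786)))*(4162783 - 2410524) = (-675/2 + (-30 + 228421818))*1752259 = (-675/2 + 228421788)*1752259 = (456842901/2)*1752259 = 800507084863359/2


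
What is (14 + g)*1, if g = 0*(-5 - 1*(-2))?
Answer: 14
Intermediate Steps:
g = 0 (g = 0*(-5 + 2) = 0*(-3) = 0)
(14 + g)*1 = (14 + 0)*1 = 14*1 = 14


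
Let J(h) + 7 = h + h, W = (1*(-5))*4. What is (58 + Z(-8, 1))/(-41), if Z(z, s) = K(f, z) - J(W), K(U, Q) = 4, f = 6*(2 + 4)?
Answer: -109/41 ≈ -2.6585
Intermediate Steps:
f = 36 (f = 6*6 = 36)
W = -20 (W = -5*4 = -20)
J(h) = -7 + 2*h (J(h) = -7 + (h + h) = -7 + 2*h)
Z(z, s) = 51 (Z(z, s) = 4 - (-7 + 2*(-20)) = 4 - (-7 - 40) = 4 - 1*(-47) = 4 + 47 = 51)
(58 + Z(-8, 1))/(-41) = (58 + 51)/(-41) = -1/41*109 = -109/41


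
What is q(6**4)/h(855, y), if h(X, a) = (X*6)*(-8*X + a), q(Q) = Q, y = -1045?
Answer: -24/749075 ≈ -3.2040e-5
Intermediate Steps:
h(X, a) = 6*X*(a - 8*X) (h(X, a) = (6*X)*(a - 8*X) = 6*X*(a - 8*X))
q(6**4)/h(855, y) = 6**4/((6*855*(-1045 - 8*855))) = 1296/((6*855*(-1045 - 6840))) = 1296/((6*855*(-7885))) = 1296/(-40450050) = 1296*(-1/40450050) = -24/749075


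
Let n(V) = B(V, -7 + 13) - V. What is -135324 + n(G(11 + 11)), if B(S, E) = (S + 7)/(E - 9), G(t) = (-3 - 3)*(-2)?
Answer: -406027/3 ≈ -1.3534e+5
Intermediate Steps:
G(t) = 12 (G(t) = -6*(-2) = 12)
B(S, E) = (7 + S)/(-9 + E)
n(V) = -7/3 - 4*V/3 (n(V) = (7 + V)/(-9 + (-7 + 13)) - V = (7 + V)/(-9 + 6) - V = (7 + V)/(-3) - V = -(7 + V)/3 - V = (-7/3 - V/3) - V = -7/3 - 4*V/3)
-135324 + n(G(11 + 11)) = -135324 + (-7/3 - 4/3*12) = -135324 + (-7/3 - 16) = -135324 - 55/3 = -406027/3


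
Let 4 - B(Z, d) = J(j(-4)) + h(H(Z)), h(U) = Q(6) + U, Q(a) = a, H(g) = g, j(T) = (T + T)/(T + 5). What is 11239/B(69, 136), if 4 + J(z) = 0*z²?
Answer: -11239/67 ≈ -167.75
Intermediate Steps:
j(T) = 2*T/(5 + T) (j(T) = (2*T)/(5 + T) = 2*T/(5 + T))
h(U) = 6 + U
J(z) = -4 (J(z) = -4 + 0*z² = -4 + 0 = -4)
B(Z, d) = 2 - Z (B(Z, d) = 4 - (-4 + (6 + Z)) = 4 - (2 + Z) = 4 + (-2 - Z) = 2 - Z)
11239/B(69, 136) = 11239/(2 - 1*69) = 11239/(2 - 69) = 11239/(-67) = 11239*(-1/67) = -11239/67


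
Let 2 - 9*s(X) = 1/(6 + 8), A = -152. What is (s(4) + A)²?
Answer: 4515625/196 ≈ 23039.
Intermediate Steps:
s(X) = 3/14 (s(X) = 2/9 - 1/(9*(6 + 8)) = 2/9 - ⅑/14 = 2/9 - ⅑*1/14 = 2/9 - 1/126 = 3/14)
(s(4) + A)² = (3/14 - 152)² = (-2125/14)² = 4515625/196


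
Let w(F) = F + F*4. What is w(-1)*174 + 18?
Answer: -852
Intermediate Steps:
w(F) = 5*F (w(F) = F + 4*F = 5*F)
w(-1)*174 + 18 = (5*(-1))*174 + 18 = -5*174 + 18 = -870 + 18 = -852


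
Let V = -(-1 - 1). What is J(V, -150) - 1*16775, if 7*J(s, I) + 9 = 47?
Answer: -117387/7 ≈ -16770.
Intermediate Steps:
V = 2 (V = -1*(-2) = 2)
J(s, I) = 38/7 (J(s, I) = -9/7 + (⅐)*47 = -9/7 + 47/7 = 38/7)
J(V, -150) - 1*16775 = 38/7 - 1*16775 = 38/7 - 16775 = -117387/7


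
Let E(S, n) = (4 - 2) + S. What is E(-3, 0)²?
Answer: 1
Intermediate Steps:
E(S, n) = 2 + S
E(-3, 0)² = (2 - 3)² = (-1)² = 1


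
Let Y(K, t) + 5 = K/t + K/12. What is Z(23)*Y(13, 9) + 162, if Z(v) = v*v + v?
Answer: -3608/3 ≈ -1202.7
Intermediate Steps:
Y(K, t) = -5 + K/12 + K/t (Y(K, t) = -5 + (K/t + K/12) = -5 + (K/12 + K/t) = -5 + K/12 + K/t)
Z(v) = v + v² (Z(v) = v² + v = v + v²)
Z(23)*Y(13, 9) + 162 = (23*(1 + 23))*(-5 + (1/12)*13 + 13/9) + 162 = (23*24)*(-5 + 13/12 + 13*(⅑)) + 162 = 552*(-5 + 13/12 + 13/9) + 162 = 552*(-89/36) + 162 = -4094/3 + 162 = -3608/3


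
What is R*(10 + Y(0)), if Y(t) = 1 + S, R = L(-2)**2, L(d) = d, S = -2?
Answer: 36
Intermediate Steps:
R = 4 (R = (-2)**2 = 4)
Y(t) = -1 (Y(t) = 1 - 2 = -1)
R*(10 + Y(0)) = 4*(10 - 1) = 4*9 = 36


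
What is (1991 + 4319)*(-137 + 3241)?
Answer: 19586240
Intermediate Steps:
(1991 + 4319)*(-137 + 3241) = 6310*3104 = 19586240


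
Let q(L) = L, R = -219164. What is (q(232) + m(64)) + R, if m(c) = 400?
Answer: -218532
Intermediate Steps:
(q(232) + m(64)) + R = (232 + 400) - 219164 = 632 - 219164 = -218532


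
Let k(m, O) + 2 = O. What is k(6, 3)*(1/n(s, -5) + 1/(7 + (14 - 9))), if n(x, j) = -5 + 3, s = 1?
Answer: -5/12 ≈ -0.41667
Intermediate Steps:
k(m, O) = -2 + O
n(x, j) = -2
k(6, 3)*(1/n(s, -5) + 1/(7 + (14 - 9))) = (-2 + 3)*(1/(-2) + 1/(7 + (14 - 9))) = 1*(-½ + 1/(7 + 5)) = 1*(-½ + 1/12) = 1*(-5/12) = -5/12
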